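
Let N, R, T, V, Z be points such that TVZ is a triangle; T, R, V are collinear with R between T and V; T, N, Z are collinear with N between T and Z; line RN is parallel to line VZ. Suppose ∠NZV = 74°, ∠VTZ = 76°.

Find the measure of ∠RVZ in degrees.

∠RVZ = 30°

1. ∠TZV = 74°  [N on ray ZT]
2. ∠TVZ = 30°  [△TVZ]
3. ∠RVZ = 30°  [R on ray VT]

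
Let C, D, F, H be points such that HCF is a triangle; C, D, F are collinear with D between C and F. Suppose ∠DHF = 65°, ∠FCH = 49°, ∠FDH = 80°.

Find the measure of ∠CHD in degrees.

∠CHD = 31°

1. ∠DCH = 49°  [D on ray CF]
2. ∠CDH = 100°  [linear pair at D on CF]
3. ∠CHD = 31°  [△HCD]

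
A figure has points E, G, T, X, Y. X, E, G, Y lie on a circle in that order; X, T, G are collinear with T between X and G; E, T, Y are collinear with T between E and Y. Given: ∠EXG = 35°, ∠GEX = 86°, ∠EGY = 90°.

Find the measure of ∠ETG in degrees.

1. ∠EYG = 35°  [same arc EG]
2. ∠EGX = 59°  [△XEG]
3. ∠GEY = 55°  [△EGY]
4. ∠ETG = 66°  [△ETG]

∠ETG = 66°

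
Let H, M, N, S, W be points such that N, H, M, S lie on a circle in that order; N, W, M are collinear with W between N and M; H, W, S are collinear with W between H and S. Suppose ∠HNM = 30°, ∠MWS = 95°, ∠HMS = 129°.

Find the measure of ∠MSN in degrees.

1. ∠HSM = 30°  [same arc HM]
2. ∠NMS = 55°  [△MWS]
3. ∠MHS = 21°  [△HMS]
4. ∠MNS = 21°  [same arc MS]
5. ∠MSN = 104°  [△NMS]

∠MSN = 104°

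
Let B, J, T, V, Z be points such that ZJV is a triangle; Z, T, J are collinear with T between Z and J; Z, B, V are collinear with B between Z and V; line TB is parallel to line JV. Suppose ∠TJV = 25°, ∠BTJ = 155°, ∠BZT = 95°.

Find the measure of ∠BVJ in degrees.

1. ∠VJZ = 25°  [T on ray JZ]
2. ∠JZV = 95°  [T on ZJ, B on ZV]
3. ∠JVZ = 60°  [△ZJV]
4. ∠BVJ = 60°  [B on ray VZ]

∠BVJ = 60°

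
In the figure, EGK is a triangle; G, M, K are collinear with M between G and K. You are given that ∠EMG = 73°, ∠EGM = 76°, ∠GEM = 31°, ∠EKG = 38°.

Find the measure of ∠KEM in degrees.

1. ∠EMK = 107°  [linear pair at M on GK]
2. ∠EKM = 38°  [M on ray KG]
3. ∠KEM = 35°  [△EMK]

∠KEM = 35°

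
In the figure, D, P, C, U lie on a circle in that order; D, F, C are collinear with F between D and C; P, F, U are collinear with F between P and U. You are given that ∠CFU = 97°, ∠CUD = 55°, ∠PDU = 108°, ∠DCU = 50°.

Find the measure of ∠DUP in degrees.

1. ∠DFU = 83°  [linear pair at F on DC]
2. ∠CDU = 75°  [△DCU]
3. ∠DUP = 22°  [△DFU]

∠DUP = 22°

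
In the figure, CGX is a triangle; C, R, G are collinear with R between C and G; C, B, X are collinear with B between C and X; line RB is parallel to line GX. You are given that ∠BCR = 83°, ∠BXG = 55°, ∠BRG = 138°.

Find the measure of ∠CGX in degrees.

∠CGX = 42°

1. ∠GCX = 83°  [R on CG, B on CX]
2. ∠CXG = 55°  [B on ray XC]
3. ∠CGX = 42°  [△CGX]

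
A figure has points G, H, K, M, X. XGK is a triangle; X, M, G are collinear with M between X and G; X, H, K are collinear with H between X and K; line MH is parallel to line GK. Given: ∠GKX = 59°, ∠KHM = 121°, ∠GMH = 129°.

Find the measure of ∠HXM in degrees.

1. ∠MHX = 59°  [MH∥GK, corresponding at H]
2. ∠HMX = 51°  [linear pair at M on XG]
3. ∠HXM = 70°  [△XMH]

∠HXM = 70°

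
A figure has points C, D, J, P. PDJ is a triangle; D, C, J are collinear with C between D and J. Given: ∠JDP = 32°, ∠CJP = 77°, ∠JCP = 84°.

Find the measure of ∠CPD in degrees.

1. ∠CDP = 32°  [C on ray DJ]
2. ∠DCP = 96°  [linear pair at C on DJ]
3. ∠CPD = 52°  [△PDC]

∠CPD = 52°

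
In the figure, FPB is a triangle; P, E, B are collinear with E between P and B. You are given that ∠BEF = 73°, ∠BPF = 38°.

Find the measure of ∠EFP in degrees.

1. ∠FEP = 107°  [linear pair at E on PB]
2. ∠EPF = 38°  [E on ray PB]
3. ∠EFP = 35°  [△FPE]

∠EFP = 35°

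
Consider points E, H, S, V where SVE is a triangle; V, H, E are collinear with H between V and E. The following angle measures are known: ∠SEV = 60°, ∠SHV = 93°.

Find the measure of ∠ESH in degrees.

∠ESH = 33°

1. ∠HES = 60°  [H on ray EV]
2. ∠EHS = 87°  [linear pair at H on VE]
3. ∠ESH = 33°  [△SHE]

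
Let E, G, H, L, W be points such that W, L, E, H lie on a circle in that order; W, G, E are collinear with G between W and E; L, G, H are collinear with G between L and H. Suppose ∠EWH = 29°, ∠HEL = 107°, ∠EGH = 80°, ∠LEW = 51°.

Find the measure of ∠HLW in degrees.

1. ∠HWL = 73°  [cyclic WLEH, opposite ∠W+∠E]
2. ∠LHW = 51°  [same arc WL]
3. ∠HLW = 56°  [△WLH]

∠HLW = 56°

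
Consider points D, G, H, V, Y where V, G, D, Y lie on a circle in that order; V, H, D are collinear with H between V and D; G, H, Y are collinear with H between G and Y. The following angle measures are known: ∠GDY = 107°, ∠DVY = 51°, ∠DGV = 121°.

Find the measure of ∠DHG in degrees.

∠DHG = 92°

1. ∠DGY = 51°  [same arc DY]
2. ∠DYG = 22°  [△GDY]
3. ∠DVG = 22°  [same arc GD]
4. ∠GDV = 37°  [△VGD]
5. ∠DHG = 92°  [△GHD]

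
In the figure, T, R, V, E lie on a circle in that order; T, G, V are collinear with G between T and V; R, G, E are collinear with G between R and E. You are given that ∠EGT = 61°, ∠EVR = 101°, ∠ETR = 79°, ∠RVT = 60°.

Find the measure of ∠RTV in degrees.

∠RTV = 20°

1. ∠RGV = 61°  [vertical angles at G]
2. ∠RET = 60°  [same arc TR]
3. ∠RGT = 119°  [linear pair at G on TV]
4. ∠ERT = 41°  [△TRE]
5. ∠RTV = 20°  [△TGR]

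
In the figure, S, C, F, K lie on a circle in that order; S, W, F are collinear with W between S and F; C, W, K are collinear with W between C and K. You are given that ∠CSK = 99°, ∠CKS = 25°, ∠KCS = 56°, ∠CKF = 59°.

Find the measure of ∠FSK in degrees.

1. ∠CFK = 81°  [cyclic SCFK, opposite ∠S+∠F]
2. ∠FCK = 40°  [△CFK]
3. ∠FSK = 40°  [same arc FK]

∠FSK = 40°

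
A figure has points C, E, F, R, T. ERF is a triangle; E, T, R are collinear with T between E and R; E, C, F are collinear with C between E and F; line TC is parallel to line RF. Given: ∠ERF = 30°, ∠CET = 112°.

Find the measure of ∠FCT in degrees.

∠FCT = 142°

1. ∠CTE = 30°  [TC∥RF, corresponding at T]
2. ∠ECT = 38°  [△ETC]
3. ∠FCT = 142°  [linear pair at C on EF]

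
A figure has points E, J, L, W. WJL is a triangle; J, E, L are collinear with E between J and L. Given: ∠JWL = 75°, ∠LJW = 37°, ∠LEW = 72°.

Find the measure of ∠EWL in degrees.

∠EWL = 40°

1. ∠JLW = 68°  [△WJL]
2. ∠ELW = 68°  [E on ray LJ]
3. ∠EWL = 40°  [△WEL]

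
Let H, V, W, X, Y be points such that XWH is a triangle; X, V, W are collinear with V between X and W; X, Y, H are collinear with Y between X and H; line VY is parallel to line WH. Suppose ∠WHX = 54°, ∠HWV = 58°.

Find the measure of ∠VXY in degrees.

1. ∠HWX = 58°  [V on ray WX]
2. ∠HXW = 68°  [△XWH]
3. ∠VXY = 68°  [V on XW, Y on XH]

∠VXY = 68°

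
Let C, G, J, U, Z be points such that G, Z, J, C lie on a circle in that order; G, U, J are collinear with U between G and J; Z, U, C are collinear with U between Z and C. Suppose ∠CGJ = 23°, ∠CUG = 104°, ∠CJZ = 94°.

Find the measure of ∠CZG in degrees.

∠CZG = 41°

1. ∠GCZ = 53°  [△GUC]
2. ∠CGZ = 86°  [cyclic GZJC, opposite ∠G+∠J]
3. ∠CZG = 41°  [△GZC]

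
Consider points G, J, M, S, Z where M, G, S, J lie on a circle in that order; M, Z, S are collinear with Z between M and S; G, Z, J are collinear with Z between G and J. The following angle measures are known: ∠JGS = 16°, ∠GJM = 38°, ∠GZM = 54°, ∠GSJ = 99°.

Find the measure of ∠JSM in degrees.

∠JSM = 61°

1. ∠GJS = 65°  [△GSJ]
2. ∠JZS = 54°  [vertical angles at Z]
3. ∠JSM = 61°  [△SZJ]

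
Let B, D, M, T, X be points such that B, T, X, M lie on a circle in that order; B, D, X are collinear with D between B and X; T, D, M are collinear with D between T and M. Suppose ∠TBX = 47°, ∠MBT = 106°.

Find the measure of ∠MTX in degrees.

1. ∠TMX = 47°  [same arc TX]
2. ∠MXT = 74°  [cyclic BTXM, opposite ∠B+∠X]
3. ∠MTX = 59°  [△TXM]

∠MTX = 59°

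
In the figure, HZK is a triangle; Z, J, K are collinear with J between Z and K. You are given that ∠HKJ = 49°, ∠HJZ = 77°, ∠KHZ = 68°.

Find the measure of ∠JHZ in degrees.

∠JHZ = 40°

1. ∠HKZ = 49°  [J on ray KZ]
2. ∠HZK = 63°  [△HZK]
3. ∠HZJ = 63°  [J on ray ZK]
4. ∠JHZ = 40°  [△HZJ]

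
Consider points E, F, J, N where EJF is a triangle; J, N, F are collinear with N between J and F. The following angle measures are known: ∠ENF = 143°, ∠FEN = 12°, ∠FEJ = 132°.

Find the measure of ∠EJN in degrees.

1. ∠EFN = 25°  [△ENF]
2. ∠EFJ = 25°  [N on ray FJ]
3. ∠EJF = 23°  [△EJF]
4. ∠EJN = 23°  [N on ray JF]

∠EJN = 23°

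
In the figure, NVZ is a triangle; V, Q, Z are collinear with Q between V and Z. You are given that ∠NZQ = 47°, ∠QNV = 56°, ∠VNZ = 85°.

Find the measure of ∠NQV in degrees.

1. ∠NZV = 47°  [Q on ray ZV]
2. ∠NVZ = 48°  [△NVZ]
3. ∠NVQ = 48°  [Q on ray VZ]
4. ∠NQV = 76°  [△NVQ]

∠NQV = 76°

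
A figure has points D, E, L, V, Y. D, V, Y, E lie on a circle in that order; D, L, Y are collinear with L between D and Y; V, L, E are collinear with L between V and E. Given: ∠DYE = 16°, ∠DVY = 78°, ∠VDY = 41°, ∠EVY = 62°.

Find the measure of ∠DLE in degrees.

1. ∠DYV = 61°  [△DVY]
2. ∠EDY = 62°  [same arc YE]
3. ∠DEV = 61°  [same arc DV]
4. ∠DLE = 57°  [△DLE]

∠DLE = 57°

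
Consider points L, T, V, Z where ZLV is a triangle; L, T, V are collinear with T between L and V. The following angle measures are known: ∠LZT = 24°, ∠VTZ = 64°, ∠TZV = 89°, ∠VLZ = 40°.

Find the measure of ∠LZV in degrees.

1. ∠TVZ = 27°  [△ZTV]
2. ∠LVZ = 27°  [T on ray VL]
3. ∠LZV = 113°  [△ZLV]

∠LZV = 113°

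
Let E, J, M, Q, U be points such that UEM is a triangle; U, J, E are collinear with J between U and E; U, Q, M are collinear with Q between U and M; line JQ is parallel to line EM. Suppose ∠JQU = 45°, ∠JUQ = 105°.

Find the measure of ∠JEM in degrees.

∠JEM = 30°

1. ∠QJU = 30°  [△UJQ]
2. ∠EJQ = 150°  [linear pair at J on UE]
3. ∠JEM = 30°  [JQ∥EM, co-interior at E–J]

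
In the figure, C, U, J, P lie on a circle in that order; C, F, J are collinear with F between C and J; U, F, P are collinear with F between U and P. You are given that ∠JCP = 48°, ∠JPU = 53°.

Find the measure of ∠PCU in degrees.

1. ∠JUP = 48°  [same arc JP]
2. ∠PJU = 79°  [△UJP]
3. ∠PCU = 101°  [cyclic CUJP, opposite ∠C+∠J]

∠PCU = 101°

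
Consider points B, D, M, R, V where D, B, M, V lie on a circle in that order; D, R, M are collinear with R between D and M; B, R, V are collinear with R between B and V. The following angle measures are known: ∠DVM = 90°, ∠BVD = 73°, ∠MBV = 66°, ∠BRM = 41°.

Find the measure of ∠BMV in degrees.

∠BMV = 97°

1. ∠DBM = 90°  [cyclic DBMV, opposite ∠B+∠V]
2. ∠BMD = 73°  [same arc DB]
3. ∠BDM = 17°  [△DBM]
4. ∠BVM = 17°  [same arc BM]
5. ∠BMV = 97°  [△BMV]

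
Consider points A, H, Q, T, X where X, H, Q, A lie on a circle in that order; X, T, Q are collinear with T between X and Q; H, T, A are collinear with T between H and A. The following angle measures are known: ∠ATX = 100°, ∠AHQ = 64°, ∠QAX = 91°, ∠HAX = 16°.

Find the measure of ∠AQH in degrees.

1. ∠ATQ = 80°  [linear pair at T on XQ]
2. ∠AXQ = 64°  [△XTA]
3. ∠AQX = 25°  [△XQA]
4. ∠HAQ = 75°  [△QTA]
5. ∠AQH = 41°  [△HQA]

∠AQH = 41°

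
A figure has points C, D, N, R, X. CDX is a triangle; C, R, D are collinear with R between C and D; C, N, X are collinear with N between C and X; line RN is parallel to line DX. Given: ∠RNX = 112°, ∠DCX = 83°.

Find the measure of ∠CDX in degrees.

1. ∠CNR = 68°  [linear pair at N on CX]
2. ∠NCR = 83°  [R on CD, N on CX]
3. ∠CRN = 29°  [△CRN]
4. ∠CDX = 29°  [RN∥DX, corresponding at R]

∠CDX = 29°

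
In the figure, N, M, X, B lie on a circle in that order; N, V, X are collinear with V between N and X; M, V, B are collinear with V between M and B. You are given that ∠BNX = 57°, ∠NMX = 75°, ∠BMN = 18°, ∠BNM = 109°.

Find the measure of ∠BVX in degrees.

∠BVX = 110°

1. ∠BMX = 57°  [same arc XB]
2. ∠BXN = 18°  [same arc NB]
3. ∠BXM = 71°  [cyclic NMXB, opposite ∠N+∠X]
4. ∠MBX = 52°  [△MXB]
5. ∠BVX = 110°  [△XVB]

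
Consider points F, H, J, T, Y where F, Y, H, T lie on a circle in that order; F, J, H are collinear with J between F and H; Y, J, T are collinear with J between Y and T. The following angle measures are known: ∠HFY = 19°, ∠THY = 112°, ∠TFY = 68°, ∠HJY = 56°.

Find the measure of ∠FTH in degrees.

1. ∠HTY = 19°  [same arc YH]
2. ∠HYT = 49°  [△YHT]
3. ∠FHY = 75°  [△YJH]
4. ∠FYH = 86°  [△FYH]
5. ∠FTH = 94°  [cyclic FYHT, opposite ∠Y+∠T]

∠FTH = 94°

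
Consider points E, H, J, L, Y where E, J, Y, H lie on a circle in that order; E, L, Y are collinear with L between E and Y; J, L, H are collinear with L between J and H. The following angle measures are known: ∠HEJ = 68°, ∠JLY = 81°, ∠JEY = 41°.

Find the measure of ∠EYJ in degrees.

1. ∠HYJ = 112°  [cyclic EJYH, opposite ∠E+∠Y]
2. ∠JHY = 41°  [same arc JY]
3. ∠HJY = 27°  [△JYH]
4. ∠EYJ = 72°  [△JLY]

∠EYJ = 72°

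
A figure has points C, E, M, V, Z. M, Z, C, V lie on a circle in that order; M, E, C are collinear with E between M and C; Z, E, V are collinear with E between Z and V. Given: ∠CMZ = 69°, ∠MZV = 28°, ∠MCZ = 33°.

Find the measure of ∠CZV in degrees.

∠CZV = 50°

1. ∠MEZ = 83°  [△MEZ]
2. ∠CEZ = 97°  [linear pair at E on MC]
3. ∠CZV = 50°  [△ZEC]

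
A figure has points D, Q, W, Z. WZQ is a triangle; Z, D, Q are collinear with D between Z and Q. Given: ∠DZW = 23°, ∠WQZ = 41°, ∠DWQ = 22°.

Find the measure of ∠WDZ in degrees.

1. ∠DQW = 41°  [D on ray QZ]
2. ∠QDW = 117°  [△WDQ]
3. ∠WDZ = 63°  [linear pair at D on ZQ]

∠WDZ = 63°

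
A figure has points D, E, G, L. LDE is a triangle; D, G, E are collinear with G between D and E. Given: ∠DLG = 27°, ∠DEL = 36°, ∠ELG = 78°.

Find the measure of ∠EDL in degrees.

1. ∠GEL = 36°  [G on ray ED]
2. ∠EGL = 66°  [△LGE]
3. ∠DGL = 114°  [linear pair at G on DE]
4. ∠GDL = 39°  [△LDG]
5. ∠EDL = 39°  [G on ray DE]

∠EDL = 39°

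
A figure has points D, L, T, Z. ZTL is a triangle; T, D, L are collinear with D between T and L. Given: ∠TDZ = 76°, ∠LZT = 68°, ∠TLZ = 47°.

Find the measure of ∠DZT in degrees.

∠DZT = 39°

1. ∠LTZ = 65°  [△ZTL]
2. ∠DTZ = 65°  [D on ray TL]
3. ∠DZT = 39°  [△ZTD]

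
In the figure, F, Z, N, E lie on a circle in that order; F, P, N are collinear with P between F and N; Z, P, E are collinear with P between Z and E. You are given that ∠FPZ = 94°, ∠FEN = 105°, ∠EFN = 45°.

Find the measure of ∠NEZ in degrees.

∠NEZ = 56°

1. ∠EPN = 94°  [vertical angles at P]
2. ∠ENF = 30°  [△FNE]
3. ∠NEZ = 56°  [△NPE]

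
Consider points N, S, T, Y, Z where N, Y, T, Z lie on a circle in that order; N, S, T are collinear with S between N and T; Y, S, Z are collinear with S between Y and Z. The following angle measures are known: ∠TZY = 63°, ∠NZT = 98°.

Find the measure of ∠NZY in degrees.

1. ∠TNY = 63°  [same arc YT]
2. ∠NYT = 82°  [cyclic NYTZ, opposite ∠Y+∠Z]
3. ∠NTY = 35°  [△NYT]
4. ∠NZY = 35°  [same arc NY]

∠NZY = 35°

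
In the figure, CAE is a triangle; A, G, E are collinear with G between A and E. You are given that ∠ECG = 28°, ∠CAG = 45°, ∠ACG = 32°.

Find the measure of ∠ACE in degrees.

∠ACE = 60°

1. ∠AGC = 103°  [△CAG]
2. ∠CAE = 45°  [G on ray AE]
3. ∠CGE = 77°  [linear pair at G on AE]
4. ∠CEG = 75°  [△CGE]
5. ∠AEC = 75°  [G on ray EA]
6. ∠ACE = 60°  [△CAE]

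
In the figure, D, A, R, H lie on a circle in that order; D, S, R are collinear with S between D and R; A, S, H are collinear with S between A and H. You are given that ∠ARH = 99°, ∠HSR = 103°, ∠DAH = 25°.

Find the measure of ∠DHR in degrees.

∠DHR = 126°

1. ∠ADH = 81°  [cyclic DARH, opposite ∠D+∠R]
2. ∠DSH = 77°  [linear pair at S on DR]
3. ∠DRH = 25°  [same arc DH]
4. ∠AHD = 74°  [△DAH]
5. ∠HDR = 29°  [△DSH]
6. ∠DHR = 126°  [△DRH]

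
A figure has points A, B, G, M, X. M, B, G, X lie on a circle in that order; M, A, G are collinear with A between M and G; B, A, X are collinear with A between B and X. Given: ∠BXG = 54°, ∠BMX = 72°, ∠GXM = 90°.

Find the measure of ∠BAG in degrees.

∠BAG = 126°

1. ∠BMG = 54°  [same arc BG]
2. ∠BGX = 108°  [cyclic MBGX, opposite ∠M+∠G]
3. ∠GBM = 90°  [cyclic MBGX, opposite ∠B+∠X]
4. ∠BGM = 36°  [△MBG]
5. ∠GBX = 18°  [△BGX]
6. ∠BAG = 126°  [△BAG]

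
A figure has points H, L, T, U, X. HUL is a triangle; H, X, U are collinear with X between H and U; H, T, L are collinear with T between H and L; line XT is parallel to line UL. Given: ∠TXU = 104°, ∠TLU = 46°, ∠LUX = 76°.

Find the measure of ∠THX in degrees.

∠THX = 58°

1. ∠HLU = 46°  [T on ray LH]
2. ∠HUL = 76°  [X on ray UH]
3. ∠LHU = 58°  [△HUL]
4. ∠THX = 58°  [X on HU, T on HL]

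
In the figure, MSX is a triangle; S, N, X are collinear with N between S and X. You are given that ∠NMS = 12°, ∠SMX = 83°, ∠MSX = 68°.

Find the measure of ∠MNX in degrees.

∠MNX = 80°

1. ∠MSN = 68°  [N on ray SX]
2. ∠MNS = 100°  [△MSN]
3. ∠MNX = 80°  [linear pair at N on SX]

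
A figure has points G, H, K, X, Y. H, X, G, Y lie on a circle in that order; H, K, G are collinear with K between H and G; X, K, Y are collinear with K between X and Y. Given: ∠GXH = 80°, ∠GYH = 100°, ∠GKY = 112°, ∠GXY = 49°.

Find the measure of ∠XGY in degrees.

1. ∠GHY = 49°  [same arc GY]
2. ∠HGY = 31°  [△HGY]
3. ∠GYX = 37°  [△GKY]
4. ∠XGY = 94°  [△XGY]

∠XGY = 94°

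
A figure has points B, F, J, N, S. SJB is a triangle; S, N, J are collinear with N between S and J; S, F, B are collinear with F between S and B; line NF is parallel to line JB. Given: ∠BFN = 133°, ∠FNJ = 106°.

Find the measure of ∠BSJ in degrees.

∠BSJ = 59°

1. ∠NFS = 47°  [linear pair at F on SB]
2. ∠FNS = 74°  [linear pair at N on SJ]
3. ∠FSN = 59°  [△SNF]
4. ∠BSJ = 59°  [N on SJ, F on SB]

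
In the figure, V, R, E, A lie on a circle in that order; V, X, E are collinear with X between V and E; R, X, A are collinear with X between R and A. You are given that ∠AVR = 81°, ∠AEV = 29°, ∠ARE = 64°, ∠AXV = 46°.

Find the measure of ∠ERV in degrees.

1. ∠AVE = 64°  [same arc EA]
2. ∠EAV = 87°  [△VEA]
3. ∠ERV = 93°  [cyclic VREA, opposite ∠R+∠A]

∠ERV = 93°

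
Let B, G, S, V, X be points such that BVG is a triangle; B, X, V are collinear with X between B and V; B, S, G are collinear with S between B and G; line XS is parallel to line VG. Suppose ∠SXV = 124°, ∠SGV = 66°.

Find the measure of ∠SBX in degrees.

1. ∠BXS = 56°  [linear pair at X on BV]
2. ∠BGV = 66°  [S on ray GB]
3. ∠BVG = 56°  [XS∥VG, corresponding at X]
4. ∠GBV = 58°  [△BVG]
5. ∠SBX = 58°  [X on BV, S on BG]

∠SBX = 58°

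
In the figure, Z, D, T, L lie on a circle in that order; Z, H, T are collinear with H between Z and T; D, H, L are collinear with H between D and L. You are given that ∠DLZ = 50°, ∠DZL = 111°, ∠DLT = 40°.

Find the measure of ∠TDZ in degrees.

∠TDZ = 90°

1. ∠DTZ = 50°  [same arc ZD]
2. ∠DZT = 40°  [same arc DT]
3. ∠TDZ = 90°  [△ZDT]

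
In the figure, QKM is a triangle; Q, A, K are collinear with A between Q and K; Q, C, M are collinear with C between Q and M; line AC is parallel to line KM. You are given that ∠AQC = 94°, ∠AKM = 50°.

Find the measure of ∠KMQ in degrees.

∠KMQ = 36°

1. ∠KQM = 94°  [A on QK, C on QM]
2. ∠MKQ = 50°  [A on ray KQ]
3. ∠KMQ = 36°  [△QKM]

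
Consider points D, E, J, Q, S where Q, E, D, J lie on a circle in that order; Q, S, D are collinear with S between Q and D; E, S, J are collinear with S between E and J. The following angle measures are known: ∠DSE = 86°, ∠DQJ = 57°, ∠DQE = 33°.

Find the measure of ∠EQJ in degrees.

1. ∠JSQ = 86°  [vertical angles at S]
2. ∠ESQ = 94°  [linear pair at S on QD]
3. ∠EJQ = 37°  [△QSJ]
4. ∠JEQ = 53°  [△QSE]
5. ∠EQJ = 90°  [△QEJ]

∠EQJ = 90°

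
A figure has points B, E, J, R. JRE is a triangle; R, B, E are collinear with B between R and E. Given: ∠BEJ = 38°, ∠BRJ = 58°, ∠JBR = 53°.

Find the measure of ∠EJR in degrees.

∠EJR = 84°

1. ∠JER = 38°  [B on ray ER]
2. ∠ERJ = 58°  [B on ray RE]
3. ∠EJR = 84°  [△JRE]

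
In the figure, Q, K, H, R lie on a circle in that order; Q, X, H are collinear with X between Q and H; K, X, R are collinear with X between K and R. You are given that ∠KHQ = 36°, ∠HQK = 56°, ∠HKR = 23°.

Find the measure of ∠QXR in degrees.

1. ∠KRQ = 36°  [same arc QK]
2. ∠HQR = 23°  [same arc HR]
3. ∠QXR = 121°  [△QXR]

∠QXR = 121°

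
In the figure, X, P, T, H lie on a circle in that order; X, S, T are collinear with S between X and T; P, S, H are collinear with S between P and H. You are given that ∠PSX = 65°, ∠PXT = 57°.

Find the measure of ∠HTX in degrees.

1. ∠HST = 65°  [vertical angles at S]
2. ∠PHT = 57°  [same arc PT]
3. ∠HTX = 58°  [△TSH]

∠HTX = 58°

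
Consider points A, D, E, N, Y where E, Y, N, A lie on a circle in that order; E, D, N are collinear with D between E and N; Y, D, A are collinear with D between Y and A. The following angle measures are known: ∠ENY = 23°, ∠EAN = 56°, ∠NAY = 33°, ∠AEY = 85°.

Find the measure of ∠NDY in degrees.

1. ∠EAY = 23°  [same arc EY]
2. ∠NEY = 33°  [same arc YN]
3. ∠AYE = 72°  [△EYA]
4. ∠EDY = 75°  [△EDY]
5. ∠NDY = 105°  [linear pair at D on EN]

∠NDY = 105°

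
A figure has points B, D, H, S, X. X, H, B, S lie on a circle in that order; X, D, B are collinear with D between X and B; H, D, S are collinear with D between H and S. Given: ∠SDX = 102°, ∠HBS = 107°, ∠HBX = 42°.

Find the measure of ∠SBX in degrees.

∠SBX = 65°

1. ∠HXS = 73°  [cyclic XHBS, opposite ∠X+∠B]
2. ∠HSX = 42°  [same arc XH]
3. ∠SHX = 65°  [△XHS]
4. ∠SBX = 65°  [same arc XS]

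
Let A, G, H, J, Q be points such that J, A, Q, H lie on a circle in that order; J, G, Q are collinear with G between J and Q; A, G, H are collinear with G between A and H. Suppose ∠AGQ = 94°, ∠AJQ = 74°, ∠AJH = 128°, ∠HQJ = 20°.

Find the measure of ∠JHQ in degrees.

1. ∠HGJ = 94°  [vertical angles at G]
2. ∠AGJ = 86°  [linear pair at G on JQ]
3. ∠HAJ = 20°  [△JGA]
4. ∠AHJ = 32°  [△JAH]
5. ∠HJQ = 54°  [△JGH]
6. ∠JHQ = 106°  [△JQH]

∠JHQ = 106°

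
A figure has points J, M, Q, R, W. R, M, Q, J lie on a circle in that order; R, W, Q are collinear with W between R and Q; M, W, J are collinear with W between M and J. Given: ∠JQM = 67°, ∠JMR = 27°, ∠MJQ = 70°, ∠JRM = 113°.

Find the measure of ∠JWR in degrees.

1. ∠JMQ = 43°  [△MQJ]
2. ∠MJR = 40°  [△RMJ]
3. ∠JRQ = 43°  [same arc QJ]
4. ∠JWR = 97°  [△RWJ]

∠JWR = 97°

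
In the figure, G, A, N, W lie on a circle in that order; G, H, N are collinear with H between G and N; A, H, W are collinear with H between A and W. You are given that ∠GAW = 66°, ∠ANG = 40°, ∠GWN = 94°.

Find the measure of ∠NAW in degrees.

1. ∠GNW = 66°  [same arc GW]
2. ∠NGW = 20°  [△GNW]
3. ∠NAW = 20°  [same arc NW]

∠NAW = 20°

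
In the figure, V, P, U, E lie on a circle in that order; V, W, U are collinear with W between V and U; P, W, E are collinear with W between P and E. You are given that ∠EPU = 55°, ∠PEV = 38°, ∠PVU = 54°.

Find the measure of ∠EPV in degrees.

∠EPV = 33°

1. ∠EVU = 55°  [same arc UE]
2. ∠EWV = 87°  [△VWE]
3. ∠PEU = 54°  [same arc PU]
4. ∠EWU = 93°  [linear pair at W on VU]
5. ∠EUV = 33°  [△UWE]
6. ∠EPV = 33°  [same arc VE]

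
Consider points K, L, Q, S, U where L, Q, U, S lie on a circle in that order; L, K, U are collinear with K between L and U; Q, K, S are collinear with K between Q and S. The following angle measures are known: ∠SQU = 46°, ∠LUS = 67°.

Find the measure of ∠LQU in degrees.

∠LQU = 113°

1. ∠SLU = 46°  [same arc US]
2. ∠LSU = 67°  [△LUS]
3. ∠LQU = 113°  [cyclic LQUS, opposite ∠Q+∠S]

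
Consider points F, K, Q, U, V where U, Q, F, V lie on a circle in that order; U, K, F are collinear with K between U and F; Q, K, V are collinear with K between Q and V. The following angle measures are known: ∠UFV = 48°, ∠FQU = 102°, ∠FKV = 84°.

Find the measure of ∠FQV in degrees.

1. ∠FVU = 78°  [cyclic UQFV, opposite ∠Q+∠V]
2. ∠FUV = 54°  [△UFV]
3. ∠FQV = 54°  [same arc FV]

∠FQV = 54°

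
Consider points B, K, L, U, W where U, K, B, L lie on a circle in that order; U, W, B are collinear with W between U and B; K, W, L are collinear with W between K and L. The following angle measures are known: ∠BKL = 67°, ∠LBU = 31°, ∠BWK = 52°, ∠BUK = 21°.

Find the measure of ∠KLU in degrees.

∠KLU = 61°

1. ∠BUL = 67°  [same arc BL]
2. ∠LWU = 52°  [vertical angles at W]
3. ∠KLU = 61°  [△UWL]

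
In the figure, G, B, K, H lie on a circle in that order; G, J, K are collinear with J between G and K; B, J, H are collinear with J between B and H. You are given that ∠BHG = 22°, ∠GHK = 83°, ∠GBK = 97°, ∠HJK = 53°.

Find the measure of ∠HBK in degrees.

∠HBK = 31°

1. ∠BKG = 22°  [same arc GB]
2. ∠BJG = 53°  [vertical angles at J]
3. ∠BJK = 127°  [linear pair at J on GK]
4. ∠HBK = 31°  [△BJK]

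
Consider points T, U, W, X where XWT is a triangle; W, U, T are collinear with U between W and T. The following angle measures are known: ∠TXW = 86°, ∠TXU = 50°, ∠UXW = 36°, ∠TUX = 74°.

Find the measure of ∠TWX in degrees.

1. ∠UTX = 56°  [△XUT]
2. ∠WTX = 56°  [U on ray TW]
3. ∠TWX = 38°  [△XWT]

∠TWX = 38°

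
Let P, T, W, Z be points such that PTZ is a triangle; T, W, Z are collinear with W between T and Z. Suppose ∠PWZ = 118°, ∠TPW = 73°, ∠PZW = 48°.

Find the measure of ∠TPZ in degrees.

∠TPZ = 87°

1. ∠PWT = 62°  [linear pair at W on TZ]
2. ∠PTW = 45°  [△PTW]
3. ∠PZT = 48°  [W on ray ZT]
4. ∠PTZ = 45°  [W on ray TZ]
5. ∠TPZ = 87°  [△PTZ]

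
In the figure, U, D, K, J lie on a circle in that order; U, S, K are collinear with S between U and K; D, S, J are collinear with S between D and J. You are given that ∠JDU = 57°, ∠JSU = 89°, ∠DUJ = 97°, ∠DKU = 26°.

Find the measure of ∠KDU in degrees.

1. ∠JKU = 57°  [same arc UJ]
2. ∠DJU = 26°  [△UDJ]
3. ∠JUK = 65°  [△USJ]
4. ∠KJU = 58°  [△UKJ]
5. ∠KDU = 122°  [cyclic UDKJ, opposite ∠D+∠J]

∠KDU = 122°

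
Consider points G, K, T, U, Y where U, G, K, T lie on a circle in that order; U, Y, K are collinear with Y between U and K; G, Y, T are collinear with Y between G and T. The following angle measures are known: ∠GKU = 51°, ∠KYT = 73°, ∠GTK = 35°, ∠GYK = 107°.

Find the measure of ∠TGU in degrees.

∠TGU = 72°

1. ∠GYU = 73°  [vertical angles at Y]
2. ∠GUK = 35°  [same arc GK]
3. ∠TGU = 72°  [△UYG]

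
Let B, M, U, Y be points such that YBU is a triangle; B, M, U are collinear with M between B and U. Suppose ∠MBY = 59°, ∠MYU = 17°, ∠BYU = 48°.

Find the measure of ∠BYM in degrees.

1. ∠UBY = 59°  [M on ray BU]
2. ∠BUY = 73°  [△YBU]
3. ∠MUY = 73°  [M on ray UB]
4. ∠UMY = 90°  [△YMU]
5. ∠BMY = 90°  [linear pair at M on BU]
6. ∠BYM = 31°  [△YBM]

∠BYM = 31°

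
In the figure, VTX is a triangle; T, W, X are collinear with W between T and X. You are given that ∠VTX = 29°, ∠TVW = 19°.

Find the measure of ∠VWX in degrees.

1. ∠VTW = 29°  [W on ray TX]
2. ∠TWV = 132°  [△VTW]
3. ∠VWX = 48°  [linear pair at W on TX]

∠VWX = 48°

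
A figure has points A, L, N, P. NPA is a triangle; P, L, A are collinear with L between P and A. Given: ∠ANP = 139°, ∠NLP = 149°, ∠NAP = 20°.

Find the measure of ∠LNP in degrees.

∠LNP = 10°

1. ∠APN = 21°  [△NPA]
2. ∠LPN = 21°  [L on ray PA]
3. ∠LNP = 10°  [△NPL]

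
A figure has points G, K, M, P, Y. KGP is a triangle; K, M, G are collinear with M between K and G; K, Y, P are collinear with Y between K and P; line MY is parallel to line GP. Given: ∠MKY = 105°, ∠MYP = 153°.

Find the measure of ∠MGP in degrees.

1. ∠KYM = 27°  [linear pair at Y on KP]
2. ∠KMY = 48°  [△KMY]
3. ∠GMY = 132°  [linear pair at M on KG]
4. ∠MGP = 48°  [MY∥GP, co-interior at G–M]

∠MGP = 48°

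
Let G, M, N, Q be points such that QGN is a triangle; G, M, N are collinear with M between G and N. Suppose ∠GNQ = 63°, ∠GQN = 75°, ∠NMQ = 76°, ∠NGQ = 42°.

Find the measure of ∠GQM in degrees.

∠GQM = 34°

1. ∠GMQ = 104°  [linear pair at M on GN]
2. ∠MGQ = 42°  [M on ray GN]
3. ∠GQM = 34°  [△QGM]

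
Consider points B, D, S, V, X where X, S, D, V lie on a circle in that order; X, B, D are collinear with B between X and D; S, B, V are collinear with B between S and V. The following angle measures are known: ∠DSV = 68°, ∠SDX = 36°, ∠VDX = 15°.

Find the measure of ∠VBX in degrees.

1. ∠DXV = 68°  [same arc DV]
2. ∠SVX = 36°  [same arc XS]
3. ∠VBX = 76°  [△XBV]

∠VBX = 76°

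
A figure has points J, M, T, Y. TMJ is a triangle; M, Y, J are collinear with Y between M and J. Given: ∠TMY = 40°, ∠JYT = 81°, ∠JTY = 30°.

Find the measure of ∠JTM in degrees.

1. ∠JMT = 40°  [Y on ray MJ]
2. ∠TJY = 69°  [△TYJ]
3. ∠MJT = 69°  [Y on ray JM]
4. ∠JTM = 71°  [△TMJ]

∠JTM = 71°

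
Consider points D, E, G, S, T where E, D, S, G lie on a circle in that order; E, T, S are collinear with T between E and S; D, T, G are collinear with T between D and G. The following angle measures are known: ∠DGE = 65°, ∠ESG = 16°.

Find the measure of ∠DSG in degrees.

∠DSG = 81°

1. ∠EDG = 16°  [same arc EG]
2. ∠DEG = 99°  [△EDG]
3. ∠DSG = 81°  [cyclic EDSG, opposite ∠E+∠S]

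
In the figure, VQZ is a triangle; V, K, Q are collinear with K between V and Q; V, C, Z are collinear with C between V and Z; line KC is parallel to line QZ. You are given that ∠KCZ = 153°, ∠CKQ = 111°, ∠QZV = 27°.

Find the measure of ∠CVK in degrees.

1. ∠KCV = 27°  [linear pair at C on VZ]
2. ∠CKV = 69°  [linear pair at K on VQ]
3. ∠CVK = 84°  [△VKC]

∠CVK = 84°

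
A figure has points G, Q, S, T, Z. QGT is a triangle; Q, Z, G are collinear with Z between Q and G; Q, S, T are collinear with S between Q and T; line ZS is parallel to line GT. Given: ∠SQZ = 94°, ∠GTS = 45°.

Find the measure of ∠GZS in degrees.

∠GZS = 139°

1. ∠GQT = 94°  [Z on QG, S on QT]
2. ∠GTQ = 45°  [S on ray TQ]
3. ∠QGT = 41°  [△QGT]
4. ∠QZS = 41°  [ZS∥GT, corresponding at Z]
5. ∠GZS = 139°  [linear pair at Z on QG]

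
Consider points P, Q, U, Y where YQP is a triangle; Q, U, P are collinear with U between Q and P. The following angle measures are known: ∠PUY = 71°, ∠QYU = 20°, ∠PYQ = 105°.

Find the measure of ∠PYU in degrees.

∠PYU = 85°

1. ∠QUY = 109°  [linear pair at U on QP]
2. ∠UQY = 51°  [△YQU]
3. ∠PQY = 51°  [U on ray QP]
4. ∠QPY = 24°  [△YQP]
5. ∠UPY = 24°  [U on ray PQ]
6. ∠PYU = 85°  [△YUP]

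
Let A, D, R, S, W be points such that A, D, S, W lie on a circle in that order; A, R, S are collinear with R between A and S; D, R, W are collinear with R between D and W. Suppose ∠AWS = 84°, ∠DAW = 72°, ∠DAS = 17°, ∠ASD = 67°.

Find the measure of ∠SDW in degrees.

1. ∠DSW = 108°  [cyclic ADSW, opposite ∠A+∠S]
2. ∠DWS = 17°  [same arc DS]
3. ∠SDW = 55°  [△DSW]

∠SDW = 55°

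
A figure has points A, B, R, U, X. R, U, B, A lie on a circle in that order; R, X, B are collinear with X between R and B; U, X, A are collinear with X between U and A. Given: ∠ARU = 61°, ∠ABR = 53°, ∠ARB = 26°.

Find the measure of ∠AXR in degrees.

1. ∠AUR = 53°  [same arc RA]
2. ∠RAU = 66°  [△RUA]
3. ∠AXR = 88°  [△RXA]

∠AXR = 88°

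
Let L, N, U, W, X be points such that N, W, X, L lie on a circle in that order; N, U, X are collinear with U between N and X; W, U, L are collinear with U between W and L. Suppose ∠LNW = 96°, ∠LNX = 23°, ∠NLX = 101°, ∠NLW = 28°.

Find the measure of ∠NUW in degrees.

∠NUW = 51°

1. ∠LWX = 23°  [same arc XL]
2. ∠NXW = 28°  [same arc NW]
3. ∠WUX = 129°  [△WUX]
4. ∠NUW = 51°  [linear pair at U on NX]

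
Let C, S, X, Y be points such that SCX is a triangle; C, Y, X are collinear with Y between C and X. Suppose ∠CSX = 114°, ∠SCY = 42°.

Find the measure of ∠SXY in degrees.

1. ∠SCX = 42°  [Y on ray CX]
2. ∠CXS = 24°  [△SCX]
3. ∠SXY = 24°  [Y on ray XC]

∠SXY = 24°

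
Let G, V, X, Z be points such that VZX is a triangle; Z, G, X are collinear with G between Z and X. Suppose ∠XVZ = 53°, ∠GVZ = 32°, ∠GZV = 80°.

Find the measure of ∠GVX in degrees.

1. ∠VGZ = 68°  [△VZG]
2. ∠VZX = 80°  [G on ray ZX]
3. ∠VGX = 112°  [linear pair at G on ZX]
4. ∠VXZ = 47°  [△VZX]
5. ∠GXV = 47°  [G on ray XZ]
6. ∠GVX = 21°  [△VGX]

∠GVX = 21°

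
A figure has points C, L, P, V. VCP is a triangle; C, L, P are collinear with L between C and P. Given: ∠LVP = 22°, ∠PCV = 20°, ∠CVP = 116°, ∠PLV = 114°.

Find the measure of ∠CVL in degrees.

∠CVL = 94°

1. ∠LCV = 20°  [L on ray CP]
2. ∠CLV = 66°  [linear pair at L on CP]
3. ∠CVL = 94°  [△VCL]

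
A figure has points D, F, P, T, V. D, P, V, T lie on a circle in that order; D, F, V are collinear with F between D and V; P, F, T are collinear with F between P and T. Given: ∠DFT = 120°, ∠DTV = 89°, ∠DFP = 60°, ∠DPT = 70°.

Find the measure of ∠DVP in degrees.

∠DVP = 39°

1. ∠DPV = 91°  [cyclic DPVT, opposite ∠P+∠T]
2. ∠PDV = 50°  [△DFP]
3. ∠DVP = 39°  [△DPV]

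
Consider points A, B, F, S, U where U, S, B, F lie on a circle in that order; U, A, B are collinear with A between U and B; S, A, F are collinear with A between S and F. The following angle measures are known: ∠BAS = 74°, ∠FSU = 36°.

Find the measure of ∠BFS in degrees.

1. ∠FAU = 74°  [vertical angles at A]
2. ∠FBU = 36°  [same arc UF]
3. ∠BAF = 106°  [linear pair at A on UB]
4. ∠BFS = 38°  [△BAF]

∠BFS = 38°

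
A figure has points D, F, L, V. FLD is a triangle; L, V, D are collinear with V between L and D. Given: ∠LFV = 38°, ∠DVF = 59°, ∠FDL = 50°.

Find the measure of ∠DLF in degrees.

1. ∠FVL = 121°  [linear pair at V on LD]
2. ∠FLV = 21°  [△FLV]
3. ∠DLF = 21°  [V on ray LD]

∠DLF = 21°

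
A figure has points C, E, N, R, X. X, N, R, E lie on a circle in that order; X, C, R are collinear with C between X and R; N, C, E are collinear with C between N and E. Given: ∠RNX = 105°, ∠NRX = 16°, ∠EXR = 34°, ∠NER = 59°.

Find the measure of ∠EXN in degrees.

∠EXN = 93°

1. ∠ENR = 34°  [same arc RE]
2. ∠ERN = 87°  [△NRE]
3. ∠EXN = 93°  [cyclic XNRE, opposite ∠X+∠R]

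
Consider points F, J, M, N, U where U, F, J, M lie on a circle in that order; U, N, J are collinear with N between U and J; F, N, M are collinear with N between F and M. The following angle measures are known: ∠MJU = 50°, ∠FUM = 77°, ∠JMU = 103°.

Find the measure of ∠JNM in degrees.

1. ∠MFU = 50°  [same arc UM]
2. ∠JUM = 27°  [△UJM]
3. ∠FMU = 53°  [△UFM]
4. ∠MNU = 100°  [△UNM]
5. ∠JNM = 80°  [linear pair at N on UJ]

∠JNM = 80°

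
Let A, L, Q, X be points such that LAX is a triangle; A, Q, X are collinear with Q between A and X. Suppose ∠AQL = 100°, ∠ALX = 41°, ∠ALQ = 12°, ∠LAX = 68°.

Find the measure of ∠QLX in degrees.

1. ∠LQX = 80°  [linear pair at Q on AX]
2. ∠AXL = 71°  [△LAX]
3. ∠LXQ = 71°  [Q on ray XA]
4. ∠QLX = 29°  [△LQX]

∠QLX = 29°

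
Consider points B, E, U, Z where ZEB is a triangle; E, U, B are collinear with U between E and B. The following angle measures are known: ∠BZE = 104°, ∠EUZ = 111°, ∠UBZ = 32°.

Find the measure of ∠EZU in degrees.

∠EZU = 25°

1. ∠EBZ = 32°  [U on ray BE]
2. ∠BEZ = 44°  [△ZEB]
3. ∠UEZ = 44°  [U on ray EB]
4. ∠EZU = 25°  [△ZEU]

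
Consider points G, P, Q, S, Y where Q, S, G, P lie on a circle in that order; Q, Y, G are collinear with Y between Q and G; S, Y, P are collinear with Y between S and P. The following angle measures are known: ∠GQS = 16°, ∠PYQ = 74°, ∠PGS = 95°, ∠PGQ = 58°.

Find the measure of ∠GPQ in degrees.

1. ∠GPS = 16°  [same arc SG]
2. ∠GSP = 69°  [△SGP]
3. ∠GQP = 69°  [same arc GP]
4. ∠GPQ = 53°  [△QGP]

∠GPQ = 53°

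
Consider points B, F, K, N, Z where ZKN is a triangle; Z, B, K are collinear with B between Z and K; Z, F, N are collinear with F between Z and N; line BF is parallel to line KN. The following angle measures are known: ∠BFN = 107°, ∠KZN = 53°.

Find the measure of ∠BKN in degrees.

∠BKN = 54°

1. ∠BFZ = 73°  [linear pair at F on ZN]
2. ∠BZF = 53°  [B on ZK, F on ZN]
3. ∠FBZ = 54°  [△ZBF]
4. ∠FBK = 126°  [linear pair at B on ZK]
5. ∠BKN = 54°  [BF∥KN, co-interior at K–B]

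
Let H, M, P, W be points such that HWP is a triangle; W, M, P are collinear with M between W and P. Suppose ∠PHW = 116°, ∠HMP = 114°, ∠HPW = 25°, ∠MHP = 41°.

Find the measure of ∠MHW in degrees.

∠MHW = 75°

1. ∠HWP = 39°  [△HWP]
2. ∠HMW = 66°  [linear pair at M on WP]
3. ∠HWM = 39°  [M on ray WP]
4. ∠MHW = 75°  [△HWM]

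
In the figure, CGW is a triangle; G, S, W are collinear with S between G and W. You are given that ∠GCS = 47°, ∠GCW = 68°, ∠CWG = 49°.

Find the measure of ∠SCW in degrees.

1. ∠CGW = 63°  [△CGW]
2. ∠CWS = 49°  [S on ray WG]
3. ∠CGS = 63°  [S on ray GW]
4. ∠CSG = 70°  [△CGS]
5. ∠CSW = 110°  [linear pair at S on GW]
6. ∠SCW = 21°  [△CSW]

∠SCW = 21°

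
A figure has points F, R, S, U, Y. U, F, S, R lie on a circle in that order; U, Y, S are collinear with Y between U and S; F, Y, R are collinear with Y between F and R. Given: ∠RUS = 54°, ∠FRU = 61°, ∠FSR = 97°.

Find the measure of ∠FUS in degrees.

∠FUS = 29°

1. ∠RFS = 54°  [same arc SR]
2. ∠FRS = 29°  [△FSR]
3. ∠FUS = 29°  [same arc FS]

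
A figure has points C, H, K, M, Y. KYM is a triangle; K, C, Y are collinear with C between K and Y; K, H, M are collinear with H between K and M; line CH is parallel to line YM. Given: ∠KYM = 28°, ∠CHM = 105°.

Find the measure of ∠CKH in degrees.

∠CKH = 77°

1. ∠HCK = 28°  [CH∥YM, corresponding at C]
2. ∠CHK = 75°  [linear pair at H on KM]
3. ∠CKH = 77°  [△KCH]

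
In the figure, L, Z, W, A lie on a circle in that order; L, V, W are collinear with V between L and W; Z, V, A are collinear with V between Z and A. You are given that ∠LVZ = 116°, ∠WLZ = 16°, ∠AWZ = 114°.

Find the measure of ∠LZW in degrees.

∠LZW = 98°

1. ∠WVZ = 64°  [linear pair at V on LW]
2. ∠WAZ = 16°  [same arc ZW]
3. ∠AZW = 50°  [△ZWA]
4. ∠LWZ = 66°  [△ZVW]
5. ∠LZW = 98°  [△LZW]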